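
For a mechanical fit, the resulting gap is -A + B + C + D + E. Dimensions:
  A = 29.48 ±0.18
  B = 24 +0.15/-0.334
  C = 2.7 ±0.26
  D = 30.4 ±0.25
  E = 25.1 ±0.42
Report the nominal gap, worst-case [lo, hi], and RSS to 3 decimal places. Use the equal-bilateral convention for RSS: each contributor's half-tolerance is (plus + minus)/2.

nominal=52.720 wc=[51.276,53.980] rss=0.630

Stack each dimension's contribution:
  -A: nom -29.480 → Σnom=-29.480; wc +0.180/-0.180 → slack +0.180/-0.180; half-tol=0.180, Σhalf²=0.032400
  +B: nom +24.000 → Σnom=-5.480; wc +0.150/-0.334 → slack +0.330/-0.514; half-tol=0.242, Σhalf²=0.090964
  +C: nom +2.700 → Σnom=-2.780; wc +0.260/-0.260 → slack +0.590/-0.774; half-tol=0.260, Σhalf²=0.158564
  +D: nom +30.400 → Σnom=27.620; wc +0.250/-0.250 → slack +0.840/-1.024; half-tol=0.250, Σhalf²=0.221064
  +E: nom +25.100 → Σnom=52.720; wc +0.420/-0.420 → slack +1.260/-1.444; half-tol=0.420, Σhalf²=0.397464
Nominal = 52.720. Worst-case = [52.720 - 1.444, 52.720 + 1.260] = [51.276, 53.980]. RSS = √0.397464 = 0.630.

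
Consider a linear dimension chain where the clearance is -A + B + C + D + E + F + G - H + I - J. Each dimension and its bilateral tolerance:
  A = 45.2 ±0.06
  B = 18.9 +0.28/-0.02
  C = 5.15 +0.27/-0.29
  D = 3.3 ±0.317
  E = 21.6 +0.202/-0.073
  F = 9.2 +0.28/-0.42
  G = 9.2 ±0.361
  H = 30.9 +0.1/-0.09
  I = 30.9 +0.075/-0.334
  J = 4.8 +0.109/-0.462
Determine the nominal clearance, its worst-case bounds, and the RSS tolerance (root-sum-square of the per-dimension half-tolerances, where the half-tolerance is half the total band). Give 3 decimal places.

Stack each dimension's contribution:
  -A: nom -45.200 → Σnom=-45.200; wc +0.060/-0.060 → slack +0.060/-0.060; half-tol=0.060, Σhalf²=0.003600
  +B: nom +18.900 → Σnom=-26.300; wc +0.280/-0.020 → slack +0.340/-0.080; half-tol=0.150, Σhalf²=0.026100
  +C: nom +5.150 → Σnom=-21.150; wc +0.270/-0.290 → slack +0.610/-0.370; half-tol=0.280, Σhalf²=0.104500
  +D: nom +3.300 → Σnom=-17.850; wc +0.317/-0.317 → slack +0.927/-0.687; half-tol=0.317, Σhalf²=0.204989
  +E: nom +21.600 → Σnom=3.750; wc +0.202/-0.073 → slack +1.129/-0.760; half-tol=0.138, Σhalf²=0.223895
  +F: nom +9.200 → Σnom=12.950; wc +0.280/-0.420 → slack +1.409/-1.180; half-tol=0.350, Σhalf²=0.346395
  +G: nom +9.200 → Σnom=22.150; wc +0.361/-0.361 → slack +1.770/-1.541; half-tol=0.361, Σhalf²=0.476716
  -H: nom -30.900 → Σnom=-8.750; wc +0.090/-0.100 → slack +1.860/-1.641; half-tol=0.095, Σhalf²=0.485741
  +I: nom +30.900 → Σnom=22.150; wc +0.075/-0.334 → slack +1.935/-1.975; half-tol=0.205, Σhalf²=0.527562
  -J: nom -4.800 → Σnom=17.350; wc +0.462/-0.109 → slack +2.397/-2.084; half-tol=0.286, Σhalf²=0.609072
Nominal = 17.350. Worst-case = [17.350 - 2.084, 17.350 + 2.397] = [15.266, 19.747]. RSS = √0.609072 = 0.780.

nominal=17.350 wc=[15.266,19.747] rss=0.780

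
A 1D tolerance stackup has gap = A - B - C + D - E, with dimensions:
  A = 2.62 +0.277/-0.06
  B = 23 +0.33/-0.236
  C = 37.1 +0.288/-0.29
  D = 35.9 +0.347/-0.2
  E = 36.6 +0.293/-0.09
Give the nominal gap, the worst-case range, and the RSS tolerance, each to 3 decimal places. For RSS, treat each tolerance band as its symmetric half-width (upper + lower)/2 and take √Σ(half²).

Stack each dimension's contribution:
  +A: nom +2.620 → Σnom=2.620; wc +0.277/-0.060 → slack +0.277/-0.060; half-tol=0.169, Σhalf²=0.028392
  -B: nom -23.000 → Σnom=-20.380; wc +0.236/-0.330 → slack +0.513/-0.390; half-tol=0.283, Σhalf²=0.108481
  -C: nom -37.100 → Σnom=-57.480; wc +0.290/-0.288 → slack +0.803/-0.678; half-tol=0.289, Σhalf²=0.192002
  +D: nom +35.900 → Σnom=-21.580; wc +0.347/-0.200 → slack +1.150/-0.878; half-tol=0.273, Σhalf²=0.266804
  -E: nom -36.600 → Σnom=-58.180; wc +0.090/-0.293 → slack +1.240/-1.171; half-tol=0.192, Σhalf²=0.303477
Nominal = -58.180. Worst-case = [-58.180 - 1.171, -58.180 + 1.240] = [-59.351, -56.940]. RSS = √0.303477 = 0.551.

nominal=-58.180 wc=[-59.351,-56.940] rss=0.551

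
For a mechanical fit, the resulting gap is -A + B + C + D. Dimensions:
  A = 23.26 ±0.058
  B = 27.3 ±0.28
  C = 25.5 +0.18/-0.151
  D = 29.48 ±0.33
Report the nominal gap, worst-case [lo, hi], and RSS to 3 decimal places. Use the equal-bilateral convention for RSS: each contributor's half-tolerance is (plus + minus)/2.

nominal=59.020 wc=[58.201,59.868] rss=0.467

Stack each dimension's contribution:
  -A: nom -23.260 → Σnom=-23.260; wc +0.058/-0.058 → slack +0.058/-0.058; half-tol=0.058, Σhalf²=0.003364
  +B: nom +27.300 → Σnom=4.040; wc +0.280/-0.280 → slack +0.338/-0.338; half-tol=0.280, Σhalf²=0.081764
  +C: nom +25.500 → Σnom=29.540; wc +0.180/-0.151 → slack +0.518/-0.489; half-tol=0.165, Σhalf²=0.109154
  +D: nom +29.480 → Σnom=59.020; wc +0.330/-0.330 → slack +0.848/-0.819; half-tol=0.330, Σhalf²=0.218054
Nominal = 59.020. Worst-case = [59.020 - 0.819, 59.020 + 0.848] = [58.201, 59.868]. RSS = √0.218054 = 0.467.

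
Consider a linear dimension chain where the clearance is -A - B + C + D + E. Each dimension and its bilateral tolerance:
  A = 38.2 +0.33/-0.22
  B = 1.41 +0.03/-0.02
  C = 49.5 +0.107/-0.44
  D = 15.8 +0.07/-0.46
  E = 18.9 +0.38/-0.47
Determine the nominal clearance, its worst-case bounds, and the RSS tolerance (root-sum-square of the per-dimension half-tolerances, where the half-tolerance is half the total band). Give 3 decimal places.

Stack each dimension's contribution:
  -A: nom -38.200 → Σnom=-38.200; wc +0.220/-0.330 → slack +0.220/-0.330; half-tol=0.275, Σhalf²=0.075625
  -B: nom -1.410 → Σnom=-39.610; wc +0.020/-0.030 → slack +0.240/-0.360; half-tol=0.025, Σhalf²=0.076250
  +C: nom +49.500 → Σnom=9.890; wc +0.107/-0.440 → slack +0.347/-0.800; half-tol=0.274, Σhalf²=0.151052
  +D: nom +15.800 → Σnom=25.690; wc +0.070/-0.460 → slack +0.417/-1.260; half-tol=0.265, Σhalf²=0.221277
  +E: nom +18.900 → Σnom=44.590; wc +0.380/-0.470 → slack +0.797/-1.730; half-tol=0.425, Σhalf²=0.401902
Nominal = 44.590. Worst-case = [44.590 - 1.730, 44.590 + 0.797] = [42.860, 45.387]. RSS = √0.401902 = 0.634.

nominal=44.590 wc=[42.860,45.387] rss=0.634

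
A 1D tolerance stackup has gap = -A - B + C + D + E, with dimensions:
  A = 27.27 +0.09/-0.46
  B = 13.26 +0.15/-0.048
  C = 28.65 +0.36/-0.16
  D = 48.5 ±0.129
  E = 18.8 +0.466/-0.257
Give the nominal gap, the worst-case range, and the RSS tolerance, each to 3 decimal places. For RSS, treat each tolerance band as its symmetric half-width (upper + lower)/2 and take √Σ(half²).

Stack each dimension's contribution:
  -A: nom -27.270 → Σnom=-27.270; wc +0.460/-0.090 → slack +0.460/-0.090; half-tol=0.275, Σhalf²=0.075625
  -B: nom -13.260 → Σnom=-40.530; wc +0.048/-0.150 → slack +0.508/-0.240; half-tol=0.099, Σhalf²=0.085426
  +C: nom +28.650 → Σnom=-11.880; wc +0.360/-0.160 → slack +0.868/-0.400; half-tol=0.260, Σhalf²=0.153026
  +D: nom +48.500 → Σnom=36.620; wc +0.129/-0.129 → slack +0.997/-0.529; half-tol=0.129, Σhalf²=0.169667
  +E: nom +18.800 → Σnom=55.420; wc +0.466/-0.257 → slack +1.463/-0.786; half-tol=0.362, Σhalf²=0.300349
Nominal = 55.420. Worst-case = [55.420 - 0.786, 55.420 + 1.463] = [54.634, 56.883]. RSS = √0.300349 = 0.548.

nominal=55.420 wc=[54.634,56.883] rss=0.548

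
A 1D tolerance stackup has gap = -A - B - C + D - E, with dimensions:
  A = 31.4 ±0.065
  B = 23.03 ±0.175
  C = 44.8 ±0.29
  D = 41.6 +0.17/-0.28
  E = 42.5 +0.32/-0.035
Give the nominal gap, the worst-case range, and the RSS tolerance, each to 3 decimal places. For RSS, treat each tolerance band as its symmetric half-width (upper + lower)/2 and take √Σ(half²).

nominal=-100.130 wc=[-101.260,-99.395] rss=0.448

Stack each dimension's contribution:
  -A: nom -31.400 → Σnom=-31.400; wc +0.065/-0.065 → slack +0.065/-0.065; half-tol=0.065, Σhalf²=0.004225
  -B: nom -23.030 → Σnom=-54.430; wc +0.175/-0.175 → slack +0.240/-0.240; half-tol=0.175, Σhalf²=0.034850
  -C: nom -44.800 → Σnom=-99.230; wc +0.290/-0.290 → slack +0.530/-0.530; half-tol=0.290, Σhalf²=0.118950
  +D: nom +41.600 → Σnom=-57.630; wc +0.170/-0.280 → slack +0.700/-0.810; half-tol=0.225, Σhalf²=0.169575
  -E: nom -42.500 → Σnom=-100.130; wc +0.035/-0.320 → slack +0.735/-1.130; half-tol=0.177, Σhalf²=0.201081
Nominal = -100.130. Worst-case = [-100.130 - 1.130, -100.130 + 0.735] = [-101.260, -99.395]. RSS = √0.201081 = 0.448.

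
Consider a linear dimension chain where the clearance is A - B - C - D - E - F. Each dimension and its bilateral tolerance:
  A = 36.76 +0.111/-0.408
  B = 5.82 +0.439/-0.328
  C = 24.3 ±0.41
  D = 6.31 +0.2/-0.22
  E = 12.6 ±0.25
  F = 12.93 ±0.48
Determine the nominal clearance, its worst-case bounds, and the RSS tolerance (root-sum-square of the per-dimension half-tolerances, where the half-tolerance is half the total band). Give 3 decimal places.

nominal=-25.200 wc=[-27.387,-23.401] rss=0.848

Stack each dimension's contribution:
  +A: nom +36.760 → Σnom=36.760; wc +0.111/-0.408 → slack +0.111/-0.408; half-tol=0.260, Σhalf²=0.067340
  -B: nom -5.820 → Σnom=30.940; wc +0.328/-0.439 → slack +0.439/-0.847; half-tol=0.384, Σhalf²=0.214413
  -C: nom -24.300 → Σnom=6.640; wc +0.410/-0.410 → slack +0.849/-1.257; half-tol=0.410, Σhalf²=0.382512
  -D: nom -6.310 → Σnom=0.330; wc +0.220/-0.200 → slack +1.069/-1.457; half-tol=0.210, Σhalf²=0.426613
  -E: nom -12.600 → Σnom=-12.270; wc +0.250/-0.250 → slack +1.319/-1.707; half-tol=0.250, Σhalf²=0.489113
  -F: nom -12.930 → Σnom=-25.200; wc +0.480/-0.480 → slack +1.799/-2.187; half-tol=0.480, Σhalf²=0.719512
Nominal = -25.200. Worst-case = [-25.200 - 2.187, -25.200 + 1.799] = [-27.387, -23.401]. RSS = √0.719512 = 0.848.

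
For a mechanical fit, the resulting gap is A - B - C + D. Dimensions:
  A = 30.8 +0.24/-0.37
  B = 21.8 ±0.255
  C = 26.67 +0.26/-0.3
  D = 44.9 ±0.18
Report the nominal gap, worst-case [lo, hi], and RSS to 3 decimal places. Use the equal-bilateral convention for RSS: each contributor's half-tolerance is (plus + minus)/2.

Stack each dimension's contribution:
  +A: nom +30.800 → Σnom=30.800; wc +0.240/-0.370 → slack +0.240/-0.370; half-tol=0.305, Σhalf²=0.093025
  -B: nom -21.800 → Σnom=9.000; wc +0.255/-0.255 → slack +0.495/-0.625; half-tol=0.255, Σhalf²=0.158050
  -C: nom -26.670 → Σnom=-17.670; wc +0.300/-0.260 → slack +0.795/-0.885; half-tol=0.280, Σhalf²=0.236450
  +D: nom +44.900 → Σnom=27.230; wc +0.180/-0.180 → slack +0.975/-1.065; half-tol=0.180, Σhalf²=0.268850
Nominal = 27.230. Worst-case = [27.230 - 1.065, 27.230 + 0.975] = [26.165, 28.205]. RSS = √0.268850 = 0.519.

nominal=27.230 wc=[26.165,28.205] rss=0.519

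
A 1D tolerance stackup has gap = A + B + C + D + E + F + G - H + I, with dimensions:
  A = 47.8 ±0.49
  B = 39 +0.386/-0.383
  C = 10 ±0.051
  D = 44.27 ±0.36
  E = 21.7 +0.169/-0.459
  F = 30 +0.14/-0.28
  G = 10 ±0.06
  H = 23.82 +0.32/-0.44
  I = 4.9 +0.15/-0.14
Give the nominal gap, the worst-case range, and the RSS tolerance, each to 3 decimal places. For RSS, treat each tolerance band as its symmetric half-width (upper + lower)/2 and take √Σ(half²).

nominal=183.850 wc=[181.307,186.096] rss=0.912

Stack each dimension's contribution:
  +A: nom +47.800 → Σnom=47.800; wc +0.490/-0.490 → slack +0.490/-0.490; half-tol=0.490, Σhalf²=0.240100
  +B: nom +39.000 → Σnom=86.800; wc +0.386/-0.383 → slack +0.876/-0.873; half-tol=0.385, Σhalf²=0.387940
  +C: nom +10.000 → Σnom=96.800; wc +0.051/-0.051 → slack +0.927/-0.924; half-tol=0.051, Σhalf²=0.390541
  +D: nom +44.270 → Σnom=141.070; wc +0.360/-0.360 → slack +1.287/-1.284; half-tol=0.360, Σhalf²=0.520141
  +E: nom +21.700 → Σnom=162.770; wc +0.169/-0.459 → slack +1.456/-1.743; half-tol=0.314, Σhalf²=0.618737
  +F: nom +30.000 → Σnom=192.770; wc +0.140/-0.280 → slack +1.596/-2.023; half-tol=0.210, Σhalf²=0.662837
  +G: nom +10.000 → Σnom=202.770; wc +0.060/-0.060 → slack +1.656/-2.083; half-tol=0.060, Σhalf²=0.666437
  -H: nom -23.820 → Σnom=178.950; wc +0.440/-0.320 → slack +2.096/-2.403; half-tol=0.380, Σhalf²=0.810837
  +I: nom +4.900 → Σnom=183.850; wc +0.150/-0.140 → slack +2.246/-2.543; half-tol=0.145, Σhalf²=0.831862
Nominal = 183.850. Worst-case = [183.850 - 2.543, 183.850 + 2.246] = [181.307, 186.096]. RSS = √0.831862 = 0.912.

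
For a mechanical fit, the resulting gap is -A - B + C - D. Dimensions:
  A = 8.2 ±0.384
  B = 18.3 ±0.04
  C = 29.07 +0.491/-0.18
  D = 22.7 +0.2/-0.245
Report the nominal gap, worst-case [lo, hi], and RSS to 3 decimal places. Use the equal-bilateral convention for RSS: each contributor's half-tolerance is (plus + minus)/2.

Stack each dimension's contribution:
  -A: nom -8.200 → Σnom=-8.200; wc +0.384/-0.384 → slack +0.384/-0.384; half-tol=0.384, Σhalf²=0.147456
  -B: nom -18.300 → Σnom=-26.500; wc +0.040/-0.040 → slack +0.424/-0.424; half-tol=0.040, Σhalf²=0.149056
  +C: nom +29.070 → Σnom=2.570; wc +0.491/-0.180 → slack +0.915/-0.604; half-tol=0.336, Σhalf²=0.261616
  -D: nom -22.700 → Σnom=-20.130; wc +0.245/-0.200 → slack +1.160/-0.804; half-tol=0.223, Σhalf²=0.311122
Nominal = -20.130. Worst-case = [-20.130 - 0.804, -20.130 + 1.160] = [-20.934, -18.970]. RSS = √0.311122 = 0.558.

nominal=-20.130 wc=[-20.934,-18.970] rss=0.558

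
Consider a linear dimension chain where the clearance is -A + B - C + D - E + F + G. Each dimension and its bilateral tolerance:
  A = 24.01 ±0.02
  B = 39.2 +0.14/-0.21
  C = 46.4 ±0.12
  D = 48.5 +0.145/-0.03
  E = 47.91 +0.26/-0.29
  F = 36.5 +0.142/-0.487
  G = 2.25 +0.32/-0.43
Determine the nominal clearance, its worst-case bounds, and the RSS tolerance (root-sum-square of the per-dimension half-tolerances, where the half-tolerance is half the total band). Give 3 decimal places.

Stack each dimension's contribution:
  -A: nom -24.010 → Σnom=-24.010; wc +0.020/-0.020 → slack +0.020/-0.020; half-tol=0.020, Σhalf²=0.000400
  +B: nom +39.200 → Σnom=15.190; wc +0.140/-0.210 → slack +0.160/-0.230; half-tol=0.175, Σhalf²=0.031025
  -C: nom -46.400 → Σnom=-31.210; wc +0.120/-0.120 → slack +0.280/-0.350; half-tol=0.120, Σhalf²=0.045425
  +D: nom +48.500 → Σnom=17.290; wc +0.145/-0.030 → slack +0.425/-0.380; half-tol=0.087, Σhalf²=0.053081
  -E: nom -47.910 → Σnom=-30.620; wc +0.290/-0.260 → slack +0.715/-0.640; half-tol=0.275, Σhalf²=0.128706
  +F: nom +36.500 → Σnom=5.880; wc +0.142/-0.487 → slack +0.857/-1.127; half-tol=0.315, Σhalf²=0.227616
  +G: nom +2.250 → Σnom=8.130; wc +0.320/-0.430 → slack +1.177/-1.557; half-tol=0.375, Σhalf²=0.368241
Nominal = 8.130. Worst-case = [8.130 - 1.557, 8.130 + 1.177] = [6.573, 9.307]. RSS = √0.368241 = 0.607.

nominal=8.130 wc=[6.573,9.307] rss=0.607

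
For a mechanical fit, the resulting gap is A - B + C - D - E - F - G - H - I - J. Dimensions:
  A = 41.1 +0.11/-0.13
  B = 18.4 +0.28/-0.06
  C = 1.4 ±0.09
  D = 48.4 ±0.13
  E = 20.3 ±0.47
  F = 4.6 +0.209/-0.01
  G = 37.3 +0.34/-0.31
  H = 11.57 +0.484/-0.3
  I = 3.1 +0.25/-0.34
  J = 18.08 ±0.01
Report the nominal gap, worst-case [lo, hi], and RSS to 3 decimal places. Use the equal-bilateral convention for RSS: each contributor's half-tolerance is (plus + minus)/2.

Stack each dimension's contribution:
  +A: nom +41.100 → Σnom=41.100; wc +0.110/-0.130 → slack +0.110/-0.130; half-tol=0.120, Σhalf²=0.014400
  -B: nom -18.400 → Σnom=22.700; wc +0.060/-0.280 → slack +0.170/-0.410; half-tol=0.170, Σhalf²=0.043300
  +C: nom +1.400 → Σnom=24.100; wc +0.090/-0.090 → slack +0.260/-0.500; half-tol=0.090, Σhalf²=0.051400
  -D: nom -48.400 → Σnom=-24.300; wc +0.130/-0.130 → slack +0.390/-0.630; half-tol=0.130, Σhalf²=0.068300
  -E: nom -20.300 → Σnom=-44.600; wc +0.470/-0.470 → slack +0.860/-1.100; half-tol=0.470, Σhalf²=0.289200
  -F: nom -4.600 → Σnom=-49.200; wc +0.010/-0.209 → slack +0.870/-1.309; half-tol=0.110, Σhalf²=0.301190
  -G: nom -37.300 → Σnom=-86.500; wc +0.310/-0.340 → slack +1.180/-1.649; half-tol=0.325, Σhalf²=0.406815
  -H: nom -11.570 → Σnom=-98.070; wc +0.300/-0.484 → slack +1.480/-2.133; half-tol=0.392, Σhalf²=0.560479
  -I: nom -3.100 → Σnom=-101.170; wc +0.340/-0.250 → slack +1.820/-2.383; half-tol=0.295, Σhalf²=0.647504
  -J: nom -18.080 → Σnom=-119.250; wc +0.010/-0.010 → slack +1.830/-2.393; half-tol=0.010, Σhalf²=0.647604
Nominal = -119.250. Worst-case = [-119.250 - 2.393, -119.250 + 1.830] = [-121.643, -117.420]. RSS = √0.647604 = 0.805.

nominal=-119.250 wc=[-121.643,-117.420] rss=0.805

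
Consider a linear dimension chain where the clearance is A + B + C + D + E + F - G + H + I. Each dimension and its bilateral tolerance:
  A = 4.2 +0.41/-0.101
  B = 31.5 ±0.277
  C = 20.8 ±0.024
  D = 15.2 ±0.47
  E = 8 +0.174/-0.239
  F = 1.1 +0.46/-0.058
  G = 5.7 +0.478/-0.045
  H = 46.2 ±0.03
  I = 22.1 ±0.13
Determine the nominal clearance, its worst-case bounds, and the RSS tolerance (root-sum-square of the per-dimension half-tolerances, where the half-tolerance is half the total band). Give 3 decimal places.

nominal=143.400 wc=[141.593,145.420] rss=0.748

Stack each dimension's contribution:
  +A: nom +4.200 → Σnom=4.200; wc +0.410/-0.101 → slack +0.410/-0.101; half-tol=0.256, Σhalf²=0.065280
  +B: nom +31.500 → Σnom=35.700; wc +0.277/-0.277 → slack +0.687/-0.378; half-tol=0.277, Σhalf²=0.142009
  +C: nom +20.800 → Σnom=56.500; wc +0.024/-0.024 → slack +0.711/-0.402; half-tol=0.024, Σhalf²=0.142585
  +D: nom +15.200 → Σnom=71.700; wc +0.470/-0.470 → slack +1.181/-0.872; half-tol=0.470, Σhalf²=0.363485
  +E: nom +8.000 → Σnom=79.700; wc +0.174/-0.239 → slack +1.355/-1.111; half-tol=0.206, Σhalf²=0.406127
  +F: nom +1.100 → Σnom=80.800; wc +0.460/-0.058 → slack +1.815/-1.169; half-tol=0.259, Σhalf²=0.473208
  -G: nom -5.700 → Σnom=75.100; wc +0.045/-0.478 → slack +1.860/-1.647; half-tol=0.262, Σhalf²=0.541591
  +H: nom +46.200 → Σnom=121.300; wc +0.030/-0.030 → slack +1.890/-1.677; half-tol=0.030, Σhalf²=0.542491
  +I: nom +22.100 → Σnom=143.400; wc +0.130/-0.130 → slack +2.020/-1.807; half-tol=0.130, Σhalf²=0.559391
Nominal = 143.400. Worst-case = [143.400 - 1.807, 143.400 + 2.020] = [141.593, 145.420]. RSS = √0.559391 = 0.748.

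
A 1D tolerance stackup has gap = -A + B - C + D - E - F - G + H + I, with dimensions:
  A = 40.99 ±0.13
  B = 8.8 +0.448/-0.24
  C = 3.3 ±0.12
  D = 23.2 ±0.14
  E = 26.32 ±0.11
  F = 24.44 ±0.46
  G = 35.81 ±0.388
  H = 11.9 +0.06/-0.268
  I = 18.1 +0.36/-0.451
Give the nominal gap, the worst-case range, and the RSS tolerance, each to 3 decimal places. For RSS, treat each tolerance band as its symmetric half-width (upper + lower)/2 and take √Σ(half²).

nominal=-68.860 wc=[-71.167,-66.644] rss=0.857

Stack each dimension's contribution:
  -A: nom -40.990 → Σnom=-40.990; wc +0.130/-0.130 → slack +0.130/-0.130; half-tol=0.130, Σhalf²=0.016900
  +B: nom +8.800 → Σnom=-32.190; wc +0.448/-0.240 → slack +0.578/-0.370; half-tol=0.344, Σhalf²=0.135236
  -C: nom -3.300 → Σnom=-35.490; wc +0.120/-0.120 → slack +0.698/-0.490; half-tol=0.120, Σhalf²=0.149636
  +D: nom +23.200 → Σnom=-12.290; wc +0.140/-0.140 → slack +0.838/-0.630; half-tol=0.140, Σhalf²=0.169236
  -E: nom -26.320 → Σnom=-38.610; wc +0.110/-0.110 → slack +0.948/-0.740; half-tol=0.110, Σhalf²=0.181336
  -F: nom -24.440 → Σnom=-63.050; wc +0.460/-0.460 → slack +1.408/-1.200; half-tol=0.460, Σhalf²=0.392936
  -G: nom -35.810 → Σnom=-98.860; wc +0.388/-0.388 → slack +1.796/-1.588; half-tol=0.388, Σhalf²=0.543480
  +H: nom +11.900 → Σnom=-86.960; wc +0.060/-0.268 → slack +1.856/-1.856; half-tol=0.164, Σhalf²=0.570376
  +I: nom +18.100 → Σnom=-68.860; wc +0.360/-0.451 → slack +2.216/-2.307; half-tol=0.405, Σhalf²=0.734806
Nominal = -68.860. Worst-case = [-68.860 - 2.307, -68.860 + 2.216] = [-71.167, -66.644]. RSS = √0.734806 = 0.857.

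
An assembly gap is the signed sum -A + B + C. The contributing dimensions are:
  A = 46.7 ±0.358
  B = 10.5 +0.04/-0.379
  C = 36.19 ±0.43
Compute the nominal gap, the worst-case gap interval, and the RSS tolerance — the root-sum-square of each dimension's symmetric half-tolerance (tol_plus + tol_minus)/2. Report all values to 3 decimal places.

nominal=-0.010 wc=[-1.177,0.818] rss=0.597

Stack each dimension's contribution:
  -A: nom -46.700 → Σnom=-46.700; wc +0.358/-0.358 → slack +0.358/-0.358; half-tol=0.358, Σhalf²=0.128164
  +B: nom +10.500 → Σnom=-36.200; wc +0.040/-0.379 → slack +0.398/-0.737; half-tol=0.209, Σhalf²=0.172054
  +C: nom +36.190 → Σnom=-0.010; wc +0.430/-0.430 → slack +0.828/-1.167; half-tol=0.430, Σhalf²=0.356954
Nominal = -0.010. Worst-case = [-0.010 - 1.167, -0.010 + 0.828] = [-1.177, 0.818]. RSS = √0.356954 = 0.597.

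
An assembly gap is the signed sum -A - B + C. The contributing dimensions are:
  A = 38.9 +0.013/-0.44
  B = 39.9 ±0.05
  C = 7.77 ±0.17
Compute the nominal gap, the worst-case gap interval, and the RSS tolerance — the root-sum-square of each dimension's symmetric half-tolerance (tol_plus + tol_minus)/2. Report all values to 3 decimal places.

nominal=-71.030 wc=[-71.263,-70.370] rss=0.288

Stack each dimension's contribution:
  -A: nom -38.900 → Σnom=-38.900; wc +0.440/-0.013 → slack +0.440/-0.013; half-tol=0.227, Σhalf²=0.051302
  -B: nom -39.900 → Σnom=-78.800; wc +0.050/-0.050 → slack +0.490/-0.063; half-tol=0.050, Σhalf²=0.053802
  +C: nom +7.770 → Σnom=-71.030; wc +0.170/-0.170 → slack +0.660/-0.233; half-tol=0.170, Σhalf²=0.082702
Nominal = -71.030. Worst-case = [-71.030 - 0.233, -71.030 + 0.660] = [-71.263, -70.370]. RSS = √0.082702 = 0.288.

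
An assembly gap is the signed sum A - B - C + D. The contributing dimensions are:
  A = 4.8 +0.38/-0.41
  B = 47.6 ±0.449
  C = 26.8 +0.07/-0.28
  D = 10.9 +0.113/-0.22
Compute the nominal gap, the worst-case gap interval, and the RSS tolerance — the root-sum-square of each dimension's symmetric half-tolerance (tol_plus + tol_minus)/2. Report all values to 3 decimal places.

Stack each dimension's contribution:
  +A: nom +4.800 → Σnom=4.800; wc +0.380/-0.410 → slack +0.380/-0.410; half-tol=0.395, Σhalf²=0.156025
  -B: nom -47.600 → Σnom=-42.800; wc +0.449/-0.449 → slack +0.829/-0.859; half-tol=0.449, Σhalf²=0.357626
  -C: nom -26.800 → Σnom=-69.600; wc +0.280/-0.070 → slack +1.109/-0.929; half-tol=0.175, Σhalf²=0.388251
  +D: nom +10.900 → Σnom=-58.700; wc +0.113/-0.220 → slack +1.222/-1.149; half-tol=0.167, Σhalf²=0.415973
Nominal = -58.700. Worst-case = [-58.700 - 1.149, -58.700 + 1.222] = [-59.849, -57.478]. RSS = √0.415973 = 0.645.

nominal=-58.700 wc=[-59.849,-57.478] rss=0.645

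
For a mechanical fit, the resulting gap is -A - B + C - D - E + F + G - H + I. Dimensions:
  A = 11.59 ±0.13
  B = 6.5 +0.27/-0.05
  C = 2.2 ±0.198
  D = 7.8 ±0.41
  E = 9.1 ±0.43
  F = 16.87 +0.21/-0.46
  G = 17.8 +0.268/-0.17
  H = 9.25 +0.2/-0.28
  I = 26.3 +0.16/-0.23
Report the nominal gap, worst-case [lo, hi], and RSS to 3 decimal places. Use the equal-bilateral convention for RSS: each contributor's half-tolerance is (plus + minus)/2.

nominal=18.930 wc=[16.432,21.066] rss=0.831

Stack each dimension's contribution:
  -A: nom -11.590 → Σnom=-11.590; wc +0.130/-0.130 → slack +0.130/-0.130; half-tol=0.130, Σhalf²=0.016900
  -B: nom -6.500 → Σnom=-18.090; wc +0.050/-0.270 → slack +0.180/-0.400; half-tol=0.160, Σhalf²=0.042500
  +C: nom +2.200 → Σnom=-15.890; wc +0.198/-0.198 → slack +0.378/-0.598; half-tol=0.198, Σhalf²=0.081704
  -D: nom -7.800 → Σnom=-23.690; wc +0.410/-0.410 → slack +0.788/-1.008; half-tol=0.410, Σhalf²=0.249804
  -E: nom -9.100 → Σnom=-32.790; wc +0.430/-0.430 → slack +1.218/-1.438; half-tol=0.430, Σhalf²=0.434704
  +F: nom +16.870 → Σnom=-15.920; wc +0.210/-0.460 → slack +1.428/-1.898; half-tol=0.335, Σhalf²=0.546929
  +G: nom +17.800 → Σnom=1.880; wc +0.268/-0.170 → slack +1.696/-2.068; half-tol=0.219, Σhalf²=0.594890
  -H: nom -9.250 → Σnom=-7.370; wc +0.280/-0.200 → slack +1.976/-2.268; half-tol=0.240, Σhalf²=0.652490
  +I: nom +26.300 → Σnom=18.930; wc +0.160/-0.230 → slack +2.136/-2.498; half-tol=0.195, Σhalf²=0.690515
Nominal = 18.930. Worst-case = [18.930 - 2.498, 18.930 + 2.136] = [16.432, 21.066]. RSS = √0.690515 = 0.831.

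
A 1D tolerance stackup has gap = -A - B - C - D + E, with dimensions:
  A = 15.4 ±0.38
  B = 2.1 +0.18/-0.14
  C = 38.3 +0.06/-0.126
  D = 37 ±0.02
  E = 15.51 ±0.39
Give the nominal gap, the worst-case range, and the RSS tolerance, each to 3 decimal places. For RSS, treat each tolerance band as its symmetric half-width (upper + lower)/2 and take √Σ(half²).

Stack each dimension's contribution:
  -A: nom -15.400 → Σnom=-15.400; wc +0.380/-0.380 → slack +0.380/-0.380; half-tol=0.380, Σhalf²=0.144400
  -B: nom -2.100 → Σnom=-17.500; wc +0.140/-0.180 → slack +0.520/-0.560; half-tol=0.160, Σhalf²=0.170000
  -C: nom -38.300 → Σnom=-55.800; wc +0.126/-0.060 → slack +0.646/-0.620; half-tol=0.093, Σhalf²=0.178649
  -D: nom -37.000 → Σnom=-92.800; wc +0.020/-0.020 → slack +0.666/-0.640; half-tol=0.020, Σhalf²=0.179049
  +E: nom +15.510 → Σnom=-77.290; wc +0.390/-0.390 → slack +1.056/-1.030; half-tol=0.390, Σhalf²=0.331149
Nominal = -77.290. Worst-case = [-77.290 - 1.030, -77.290 + 1.056] = [-78.320, -76.234]. RSS = √0.331149 = 0.575.

nominal=-77.290 wc=[-78.320,-76.234] rss=0.575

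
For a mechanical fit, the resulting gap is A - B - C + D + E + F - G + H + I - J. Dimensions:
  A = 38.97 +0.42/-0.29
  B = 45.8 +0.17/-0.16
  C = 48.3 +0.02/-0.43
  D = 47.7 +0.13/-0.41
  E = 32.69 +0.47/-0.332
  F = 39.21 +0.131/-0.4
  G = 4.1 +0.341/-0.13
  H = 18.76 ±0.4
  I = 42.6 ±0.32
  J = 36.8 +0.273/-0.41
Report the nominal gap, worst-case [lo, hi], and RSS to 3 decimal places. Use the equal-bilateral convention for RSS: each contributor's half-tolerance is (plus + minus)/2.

nominal=84.930 wc=[81.974,87.931] rss=0.971

Stack each dimension's contribution:
  +A: nom +38.970 → Σnom=38.970; wc +0.420/-0.290 → slack +0.420/-0.290; half-tol=0.355, Σhalf²=0.126025
  -B: nom -45.800 → Σnom=-6.830; wc +0.160/-0.170 → slack +0.580/-0.460; half-tol=0.165, Σhalf²=0.153250
  -C: nom -48.300 → Σnom=-55.130; wc +0.430/-0.020 → slack +1.010/-0.480; half-tol=0.225, Σhalf²=0.203875
  +D: nom +47.700 → Σnom=-7.430; wc +0.130/-0.410 → slack +1.140/-0.890; half-tol=0.270, Σhalf²=0.276775
  +E: nom +32.690 → Σnom=25.260; wc +0.470/-0.332 → slack +1.610/-1.222; half-tol=0.401, Σhalf²=0.437576
  +F: nom +39.210 → Σnom=64.470; wc +0.131/-0.400 → slack +1.741/-1.622; half-tol=0.266, Σhalf²=0.508066
  -G: nom -4.100 → Σnom=60.370; wc +0.130/-0.341 → slack +1.871/-1.963; half-tol=0.236, Σhalf²=0.563527
  +H: nom +18.760 → Σnom=79.130; wc +0.400/-0.400 → slack +2.271/-2.363; half-tol=0.400, Σhalf²=0.723527
  +I: nom +42.600 → Σnom=121.730; wc +0.320/-0.320 → slack +2.591/-2.683; half-tol=0.320, Σhalf²=0.825927
  -J: nom -36.800 → Σnom=84.930; wc +0.410/-0.273 → slack +3.001/-2.956; half-tol=0.342, Σhalf²=0.942549
Nominal = 84.930. Worst-case = [84.930 - 2.956, 84.930 + 3.001] = [81.974, 87.931]. RSS = √0.942549 = 0.971.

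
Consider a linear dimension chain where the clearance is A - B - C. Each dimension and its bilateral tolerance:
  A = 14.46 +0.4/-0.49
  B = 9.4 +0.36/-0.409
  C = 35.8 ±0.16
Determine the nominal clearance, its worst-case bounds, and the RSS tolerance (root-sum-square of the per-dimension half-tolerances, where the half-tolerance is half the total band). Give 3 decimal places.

Stack each dimension's contribution:
  +A: nom +14.460 → Σnom=14.460; wc +0.400/-0.490 → slack +0.400/-0.490; half-tol=0.445, Σhalf²=0.198025
  -B: nom -9.400 → Σnom=5.060; wc +0.409/-0.360 → slack +0.809/-0.850; half-tol=0.384, Σhalf²=0.345865
  -C: nom -35.800 → Σnom=-30.740; wc +0.160/-0.160 → slack +0.969/-1.010; half-tol=0.160, Σhalf²=0.371465
Nominal = -30.740. Worst-case = [-30.740 - 1.010, -30.740 + 0.969] = [-31.750, -29.771]. RSS = √0.371465 = 0.609.

nominal=-30.740 wc=[-31.750,-29.771] rss=0.609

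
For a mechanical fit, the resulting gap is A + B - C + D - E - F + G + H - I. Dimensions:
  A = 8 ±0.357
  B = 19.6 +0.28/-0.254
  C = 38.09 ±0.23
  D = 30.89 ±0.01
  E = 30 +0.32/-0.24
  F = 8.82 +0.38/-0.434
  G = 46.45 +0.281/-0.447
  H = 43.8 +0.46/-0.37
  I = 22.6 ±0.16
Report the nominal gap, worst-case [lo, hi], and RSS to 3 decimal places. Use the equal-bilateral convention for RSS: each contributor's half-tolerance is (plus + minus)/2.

Stack each dimension's contribution:
  +A: nom +8.000 → Σnom=8.000; wc +0.357/-0.357 → slack +0.357/-0.357; half-tol=0.357, Σhalf²=0.127449
  +B: nom +19.600 → Σnom=27.600; wc +0.280/-0.254 → slack +0.637/-0.611; half-tol=0.267, Σhalf²=0.198738
  -C: nom -38.090 → Σnom=-10.490; wc +0.230/-0.230 → slack +0.867/-0.841; half-tol=0.230, Σhalf²=0.251638
  +D: nom +30.890 → Σnom=20.400; wc +0.010/-0.010 → slack +0.877/-0.851; half-tol=0.010, Σhalf²=0.251738
  -E: nom -30.000 → Σnom=-9.600; wc +0.240/-0.320 → slack +1.117/-1.171; half-tol=0.280, Σhalf²=0.330138
  -F: nom -8.820 → Σnom=-18.420; wc +0.434/-0.380 → slack +1.551/-1.551; half-tol=0.407, Σhalf²=0.495787
  +G: nom +46.450 → Σnom=28.030; wc +0.281/-0.447 → slack +1.832/-1.998; half-tol=0.364, Σhalf²=0.628283
  +H: nom +43.800 → Σnom=71.830; wc +0.460/-0.370 → slack +2.292/-2.368; half-tol=0.415, Σhalf²=0.800508
  -I: nom -22.600 → Σnom=49.230; wc +0.160/-0.160 → slack +2.452/-2.528; half-tol=0.160, Σhalf²=0.826108
Nominal = 49.230. Worst-case = [49.230 - 2.528, 49.230 + 2.452] = [46.702, 51.682]. RSS = √0.826108 = 0.909.

nominal=49.230 wc=[46.702,51.682] rss=0.909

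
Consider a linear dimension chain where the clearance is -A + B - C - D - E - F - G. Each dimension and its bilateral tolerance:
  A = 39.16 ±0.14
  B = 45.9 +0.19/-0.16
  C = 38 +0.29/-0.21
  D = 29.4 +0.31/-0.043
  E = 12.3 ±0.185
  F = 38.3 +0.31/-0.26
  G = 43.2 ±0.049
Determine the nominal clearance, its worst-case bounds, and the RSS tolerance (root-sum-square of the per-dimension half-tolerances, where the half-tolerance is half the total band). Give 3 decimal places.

Stack each dimension's contribution:
  -A: nom -39.160 → Σnom=-39.160; wc +0.140/-0.140 → slack +0.140/-0.140; half-tol=0.140, Σhalf²=0.019600
  +B: nom +45.900 → Σnom=6.740; wc +0.190/-0.160 → slack +0.330/-0.300; half-tol=0.175, Σhalf²=0.050225
  -C: nom -38.000 → Σnom=-31.260; wc +0.210/-0.290 → slack +0.540/-0.590; half-tol=0.250, Σhalf²=0.112725
  -D: nom -29.400 → Σnom=-60.660; wc +0.043/-0.310 → slack +0.583/-0.900; half-tol=0.176, Σhalf²=0.143877
  -E: nom -12.300 → Σnom=-72.960; wc +0.185/-0.185 → slack +0.768/-1.085; half-tol=0.185, Σhalf²=0.178102
  -F: nom -38.300 → Σnom=-111.260; wc +0.260/-0.310 → slack +1.028/-1.395; half-tol=0.285, Σhalf²=0.259327
  -G: nom -43.200 → Σnom=-154.460; wc +0.049/-0.049 → slack +1.077/-1.444; half-tol=0.049, Σhalf²=0.261728
Nominal = -154.460. Worst-case = [-154.460 - 1.444, -154.460 + 1.077] = [-155.904, -153.383]. RSS = √0.261728 = 0.512.

nominal=-154.460 wc=[-155.904,-153.383] rss=0.512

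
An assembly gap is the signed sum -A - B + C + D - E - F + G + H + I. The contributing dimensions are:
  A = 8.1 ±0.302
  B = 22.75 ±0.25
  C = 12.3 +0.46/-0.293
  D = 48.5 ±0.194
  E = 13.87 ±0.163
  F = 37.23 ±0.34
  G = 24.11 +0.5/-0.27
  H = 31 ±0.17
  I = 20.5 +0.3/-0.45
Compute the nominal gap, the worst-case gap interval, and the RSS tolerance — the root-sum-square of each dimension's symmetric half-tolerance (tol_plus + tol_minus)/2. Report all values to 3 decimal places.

Stack each dimension's contribution:
  -A: nom -8.100 → Σnom=-8.100; wc +0.302/-0.302 → slack +0.302/-0.302; half-tol=0.302, Σhalf²=0.091204
  -B: nom -22.750 → Σnom=-30.850; wc +0.250/-0.250 → slack +0.552/-0.552; half-tol=0.250, Σhalf²=0.153704
  +C: nom +12.300 → Σnom=-18.550; wc +0.460/-0.293 → slack +1.012/-0.845; half-tol=0.377, Σhalf²=0.295456
  +D: nom +48.500 → Σnom=29.950; wc +0.194/-0.194 → slack +1.206/-1.039; half-tol=0.194, Σhalf²=0.333092
  -E: nom -13.870 → Σnom=16.080; wc +0.163/-0.163 → slack +1.369/-1.202; half-tol=0.163, Σhalf²=0.359661
  -F: nom -37.230 → Σnom=-21.150; wc +0.340/-0.340 → slack +1.709/-1.542; half-tol=0.340, Σhalf²=0.475261
  +G: nom +24.110 → Σnom=2.960; wc +0.500/-0.270 → slack +2.209/-1.812; half-tol=0.385, Σhalf²=0.623486
  +H: nom +31.000 → Σnom=33.960; wc +0.170/-0.170 → slack +2.379/-1.982; half-tol=0.170, Σhalf²=0.652386
  +I: nom +20.500 → Σnom=54.460; wc +0.300/-0.450 → slack +2.679/-2.432; half-tol=0.375, Σhalf²=0.793011
Nominal = 54.460. Worst-case = [54.460 - 2.432, 54.460 + 2.679] = [52.028, 57.139]. RSS = √0.793011 = 0.891.

nominal=54.460 wc=[52.028,57.139] rss=0.891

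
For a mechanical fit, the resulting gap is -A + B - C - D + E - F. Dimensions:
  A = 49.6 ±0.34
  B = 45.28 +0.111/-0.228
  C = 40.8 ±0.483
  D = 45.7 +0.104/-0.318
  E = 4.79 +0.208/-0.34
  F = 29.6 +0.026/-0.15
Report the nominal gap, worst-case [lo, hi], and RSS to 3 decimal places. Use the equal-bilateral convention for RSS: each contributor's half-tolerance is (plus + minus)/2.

nominal=-115.630 wc=[-117.151,-114.020] rss=0.711

Stack each dimension's contribution:
  -A: nom -49.600 → Σnom=-49.600; wc +0.340/-0.340 → slack +0.340/-0.340; half-tol=0.340, Σhalf²=0.115600
  +B: nom +45.280 → Σnom=-4.320; wc +0.111/-0.228 → slack +0.451/-0.568; half-tol=0.170, Σhalf²=0.144330
  -C: nom -40.800 → Σnom=-45.120; wc +0.483/-0.483 → slack +0.934/-1.051; half-tol=0.483, Σhalf²=0.377619
  -D: nom -45.700 → Σnom=-90.820; wc +0.318/-0.104 → slack +1.252/-1.155; half-tol=0.211, Σhalf²=0.422140
  +E: nom +4.790 → Σnom=-86.030; wc +0.208/-0.340 → slack +1.460/-1.495; half-tol=0.274, Σhalf²=0.497216
  -F: nom -29.600 → Σnom=-115.630; wc +0.150/-0.026 → slack +1.610/-1.521; half-tol=0.088, Σhalf²=0.504960
Nominal = -115.630. Worst-case = [-115.630 - 1.521, -115.630 + 1.610] = [-117.151, -114.020]. RSS = √0.504960 = 0.711.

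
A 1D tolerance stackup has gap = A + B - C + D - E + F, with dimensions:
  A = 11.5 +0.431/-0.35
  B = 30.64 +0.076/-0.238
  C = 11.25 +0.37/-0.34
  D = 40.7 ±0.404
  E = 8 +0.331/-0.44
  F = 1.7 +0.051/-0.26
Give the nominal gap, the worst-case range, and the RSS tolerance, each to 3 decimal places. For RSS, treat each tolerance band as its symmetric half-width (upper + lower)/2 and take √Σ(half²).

nominal=65.290 wc=[63.337,67.032] rss=0.799

Stack each dimension's contribution:
  +A: nom +11.500 → Σnom=11.500; wc +0.431/-0.350 → slack +0.431/-0.350; half-tol=0.390, Σhalf²=0.152490
  +B: nom +30.640 → Σnom=42.140; wc +0.076/-0.238 → slack +0.507/-0.588; half-tol=0.157, Σhalf²=0.177139
  -C: nom -11.250 → Σnom=30.890; wc +0.340/-0.370 → slack +0.847/-0.958; half-tol=0.355, Σhalf²=0.303164
  +D: nom +40.700 → Σnom=71.590; wc +0.404/-0.404 → slack +1.251/-1.362; half-tol=0.404, Σhalf²=0.466380
  -E: nom -8.000 → Σnom=63.590; wc +0.440/-0.331 → slack +1.691/-1.693; half-tol=0.386, Σhalf²=0.614990
  +F: nom +1.700 → Σnom=65.290; wc +0.051/-0.260 → slack +1.742/-1.953; half-tol=0.155, Σhalf²=0.639171
Nominal = 65.290. Worst-case = [65.290 - 1.953, 65.290 + 1.742] = [63.337, 67.032]. RSS = √0.639171 = 0.799.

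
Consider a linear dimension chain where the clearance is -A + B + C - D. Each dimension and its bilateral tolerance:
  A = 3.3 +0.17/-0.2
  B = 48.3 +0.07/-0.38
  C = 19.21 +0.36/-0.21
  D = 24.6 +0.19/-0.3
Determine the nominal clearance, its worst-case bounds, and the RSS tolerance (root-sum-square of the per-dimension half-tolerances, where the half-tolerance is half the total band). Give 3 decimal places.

Stack each dimension's contribution:
  -A: nom -3.300 → Σnom=-3.300; wc +0.200/-0.170 → slack +0.200/-0.170; half-tol=0.185, Σhalf²=0.034225
  +B: nom +48.300 → Σnom=45.000; wc +0.070/-0.380 → slack +0.270/-0.550; half-tol=0.225, Σhalf²=0.084850
  +C: nom +19.210 → Σnom=64.210; wc +0.360/-0.210 → slack +0.630/-0.760; half-tol=0.285, Σhalf²=0.166075
  -D: nom -24.600 → Σnom=39.610; wc +0.300/-0.190 → slack +0.930/-0.950; half-tol=0.245, Σhalf²=0.226100
Nominal = 39.610. Worst-case = [39.610 - 0.950, 39.610 + 0.930] = [38.660, 40.540]. RSS = √0.226100 = 0.475.

nominal=39.610 wc=[38.660,40.540] rss=0.475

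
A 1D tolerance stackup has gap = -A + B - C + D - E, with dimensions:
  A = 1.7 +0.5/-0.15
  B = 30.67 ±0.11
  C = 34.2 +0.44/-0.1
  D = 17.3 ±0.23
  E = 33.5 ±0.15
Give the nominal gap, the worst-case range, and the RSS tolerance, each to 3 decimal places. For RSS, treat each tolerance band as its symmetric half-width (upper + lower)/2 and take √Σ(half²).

Stack each dimension's contribution:
  -A: nom -1.700 → Σnom=-1.700; wc +0.150/-0.500 → slack +0.150/-0.500; half-tol=0.325, Σhalf²=0.105625
  +B: nom +30.670 → Σnom=28.970; wc +0.110/-0.110 → slack +0.260/-0.610; half-tol=0.110, Σhalf²=0.117725
  -C: nom -34.200 → Σnom=-5.230; wc +0.100/-0.440 → slack +0.360/-1.050; half-tol=0.270, Σhalf²=0.190625
  +D: nom +17.300 → Σnom=12.070; wc +0.230/-0.230 → slack +0.590/-1.280; half-tol=0.230, Σhalf²=0.243525
  -E: nom -33.500 → Σnom=-21.430; wc +0.150/-0.150 → slack +0.740/-1.430; half-tol=0.150, Σhalf²=0.266025
Nominal = -21.430. Worst-case = [-21.430 - 1.430, -21.430 + 0.740] = [-22.860, -20.690]. RSS = √0.266025 = 0.516.

nominal=-21.430 wc=[-22.860,-20.690] rss=0.516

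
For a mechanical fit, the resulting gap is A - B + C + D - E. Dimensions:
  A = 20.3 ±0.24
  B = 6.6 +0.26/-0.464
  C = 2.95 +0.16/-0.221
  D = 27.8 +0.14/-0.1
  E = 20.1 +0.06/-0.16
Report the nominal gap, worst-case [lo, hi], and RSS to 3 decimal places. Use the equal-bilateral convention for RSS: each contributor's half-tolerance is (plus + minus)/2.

nominal=24.350 wc=[23.469,25.514] rss=0.501

Stack each dimension's contribution:
  +A: nom +20.300 → Σnom=20.300; wc +0.240/-0.240 → slack +0.240/-0.240; half-tol=0.240, Σhalf²=0.057600
  -B: nom -6.600 → Σnom=13.700; wc +0.464/-0.260 → slack +0.704/-0.500; half-tol=0.362, Σhalf²=0.188644
  +C: nom +2.950 → Σnom=16.650; wc +0.160/-0.221 → slack +0.864/-0.721; half-tol=0.191, Σhalf²=0.224934
  +D: nom +27.800 → Σnom=44.450; wc +0.140/-0.100 → slack +1.004/-0.821; half-tol=0.120, Σhalf²=0.239334
  -E: nom -20.100 → Σnom=24.350; wc +0.160/-0.060 → slack +1.164/-0.881; half-tol=0.110, Σhalf²=0.251434
Nominal = 24.350. Worst-case = [24.350 - 0.881, 24.350 + 1.164] = [23.469, 25.514]. RSS = √0.251434 = 0.501.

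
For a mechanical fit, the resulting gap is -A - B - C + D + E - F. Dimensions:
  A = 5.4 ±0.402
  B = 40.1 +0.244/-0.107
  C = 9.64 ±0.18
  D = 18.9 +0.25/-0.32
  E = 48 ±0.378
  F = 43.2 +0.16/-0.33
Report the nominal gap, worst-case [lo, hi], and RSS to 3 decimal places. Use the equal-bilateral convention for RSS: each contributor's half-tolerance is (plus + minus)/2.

nominal=-31.440 wc=[-33.124,-29.793] rss=0.713

Stack each dimension's contribution:
  -A: nom -5.400 → Σnom=-5.400; wc +0.402/-0.402 → slack +0.402/-0.402; half-tol=0.402, Σhalf²=0.161604
  -B: nom -40.100 → Σnom=-45.500; wc +0.107/-0.244 → slack +0.509/-0.646; half-tol=0.175, Σhalf²=0.192404
  -C: nom -9.640 → Σnom=-55.140; wc +0.180/-0.180 → slack +0.689/-0.826; half-tol=0.180, Σhalf²=0.224804
  +D: nom +18.900 → Σnom=-36.240; wc +0.250/-0.320 → slack +0.939/-1.146; half-tol=0.285, Σhalf²=0.306029
  +E: nom +48.000 → Σnom=11.760; wc +0.378/-0.378 → slack +1.317/-1.524; half-tol=0.378, Σhalf²=0.448913
  -F: nom -43.200 → Σnom=-31.440; wc +0.330/-0.160 → slack +1.647/-1.684; half-tol=0.245, Σhalf²=0.508938
Nominal = -31.440. Worst-case = [-31.440 - 1.684, -31.440 + 1.647] = [-33.124, -29.793]. RSS = √0.508938 = 0.713.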